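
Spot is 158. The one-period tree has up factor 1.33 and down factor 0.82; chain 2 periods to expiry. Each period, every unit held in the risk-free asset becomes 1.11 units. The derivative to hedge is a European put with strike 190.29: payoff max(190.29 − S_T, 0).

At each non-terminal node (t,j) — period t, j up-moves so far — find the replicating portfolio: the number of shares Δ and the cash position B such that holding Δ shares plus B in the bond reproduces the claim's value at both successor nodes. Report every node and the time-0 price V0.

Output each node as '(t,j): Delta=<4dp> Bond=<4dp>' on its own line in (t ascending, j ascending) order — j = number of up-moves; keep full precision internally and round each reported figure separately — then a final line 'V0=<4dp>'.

(0,0): Delta=-0.4329 Bond=88.2568
(1,0): Delta=-1.0000 Bond=171.4324
(1,1): Delta=-0.1677 Bond=42.2311
V0=19.8512

Since d<R<u, set p* = (R−d)/(u−d) = 0.5686; price each node as the discounted p*-expectation of its children.
At expiry t=2: V(2,0)=84.0508, V(2,1)=17.9752, V(2,2)=0.0000
(1,0): S=129.5600. Δ = (V_up−V_dn)/(S_up−S_dn) = (17.9752−84.0508)/(172.3148−106.2392) = -1.0000. V = [p*·17.9752 + (1−p*)·84.0508]/1.11 = 41.8724. B = V − Δ·S = 171.4324.
(1,1): S=210.1400. Δ = (V_up−V_dn)/(S_up−S_dn) = (0.0000−17.9752)/(279.4862−172.3148) = -0.1677. V = [p*·0.0000 + (1−p*)·17.9752]/1.11 = 6.9856. B = V − Δ·S = 42.2311.
(0,0): S=158.0000. Δ = (V_up−V_dn)/(S_up−S_dn) = (6.9856−41.8724)/(210.1400−129.5600) = -0.4329. V = [p*·6.9856 + (1−p*)·41.8724]/1.11 = 19.8512. B = V − Δ·S = 88.2568.
Root portfolio cost Δ·158+B reproduces V0=19.8512.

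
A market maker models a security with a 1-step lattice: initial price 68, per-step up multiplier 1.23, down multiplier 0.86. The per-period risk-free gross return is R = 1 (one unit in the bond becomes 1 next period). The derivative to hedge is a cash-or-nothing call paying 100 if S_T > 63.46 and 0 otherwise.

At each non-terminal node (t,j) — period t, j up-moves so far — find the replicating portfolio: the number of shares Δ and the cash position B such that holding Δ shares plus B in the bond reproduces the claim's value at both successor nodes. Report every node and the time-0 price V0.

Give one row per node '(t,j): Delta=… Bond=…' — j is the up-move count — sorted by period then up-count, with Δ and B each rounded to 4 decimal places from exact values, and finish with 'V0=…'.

(0,0): Delta=3.9746 Bond=-232.4324
V0=37.8378

No-arbitrage ⇒ martingale measure with p* = (R−d)/(u−d) = 0.3784.
At expiry t=1: V(1,0)=0.0000, V(1,1)=100.0000
(0,0): S=68.0000. Δ = (V_up−V_dn)/(S_up−S_dn) = (100.0000−0.0000)/(83.6400−58.4800) = 3.9746. V = [p*·100.0000 + (1−p*)·0.0000]/1 = 37.8378. B = V − Δ·S = -232.4324.
The time-0 hedge costs 37.8378, which is the no-arbitrage price.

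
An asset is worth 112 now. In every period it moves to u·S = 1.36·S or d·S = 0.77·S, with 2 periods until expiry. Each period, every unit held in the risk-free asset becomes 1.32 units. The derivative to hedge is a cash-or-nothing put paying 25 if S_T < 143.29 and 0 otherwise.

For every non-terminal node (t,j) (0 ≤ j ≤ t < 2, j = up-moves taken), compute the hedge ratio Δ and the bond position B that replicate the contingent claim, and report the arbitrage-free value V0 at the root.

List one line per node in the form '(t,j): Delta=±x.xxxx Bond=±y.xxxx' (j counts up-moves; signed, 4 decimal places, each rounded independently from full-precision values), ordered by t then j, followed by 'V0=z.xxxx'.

No-arbitrage ⇒ martingale measure with p* = (R−d)/(u−d) = 0.9322.
Terminal payoffs: V(2,0)=25.0000, V(2,1)=25.0000, V(2,2)=0.0000
  t=1,j=0: stock 86.2400 → up 117.2864 (V=25.0000), down 66.4048 (V=25.0000). Price 18.9394; hedge Δ=0.0000, bond B=18.9394.
  t=1,j=1: stock 152.3200 → up 207.1552 (V=0.0000), down 117.2864 (V=25.0000). Price 1.2840; hedge Δ=-0.2782, bond B=43.6569.
  t=0,j=0: stock 112.0000 → up 152.3200 (V=1.2840), down 86.2400 (V=18.9394). Price 1.8795; hedge Δ=-0.2672, bond B=31.8039.
Self-financing check: at every node Δ·S+B equals the discounted successor values.

(0,0): Delta=-0.2672 Bond=31.8039
(1,0): Delta=0.0000 Bond=18.9394
(1,1): Delta=-0.2782 Bond=43.6569
V0=1.8795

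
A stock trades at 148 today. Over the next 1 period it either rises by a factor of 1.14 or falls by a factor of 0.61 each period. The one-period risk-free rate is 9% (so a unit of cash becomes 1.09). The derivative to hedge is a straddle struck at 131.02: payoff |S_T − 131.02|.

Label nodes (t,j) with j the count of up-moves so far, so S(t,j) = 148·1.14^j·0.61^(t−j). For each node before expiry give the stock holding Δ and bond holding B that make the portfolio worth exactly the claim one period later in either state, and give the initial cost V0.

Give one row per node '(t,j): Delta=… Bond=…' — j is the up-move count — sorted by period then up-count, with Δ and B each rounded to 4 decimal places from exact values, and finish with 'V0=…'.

(0,0): Delta=-0.0388 Bond=40.5861
V0=34.8503

Risk-neutral probability p* = (R−d)/(u−d) = (1.09−0.61)/(1.14−0.61) = 0.9057.
Payoff layer (t=1): V(1,0)=40.7400, V(1,1)=37.7000
  t=0,j=0: stock 148.0000 → up 168.7200 (V=37.7000), down 90.2800 (V=40.7400). Price 34.8503; hedge Δ=-0.0388, bond B=40.5861.
Root portfolio cost Δ·148+B reproduces V0=34.8503.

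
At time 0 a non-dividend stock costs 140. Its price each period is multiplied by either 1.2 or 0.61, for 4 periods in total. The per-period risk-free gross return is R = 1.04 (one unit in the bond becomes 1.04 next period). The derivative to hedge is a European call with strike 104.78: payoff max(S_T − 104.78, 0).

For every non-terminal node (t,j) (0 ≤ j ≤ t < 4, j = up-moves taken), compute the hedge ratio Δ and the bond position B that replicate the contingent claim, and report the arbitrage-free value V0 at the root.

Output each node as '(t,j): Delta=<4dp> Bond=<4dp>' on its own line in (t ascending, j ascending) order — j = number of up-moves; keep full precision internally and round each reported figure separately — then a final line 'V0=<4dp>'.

(0,0): Delta=0.7937 Bond=-51.0158
(1,0): Delta=0.4171 Bond=-20.8913
(1,1): Delta=0.8650 Bond=-65.0249
(2,0): Delta=0.0000 Bond=0.0000
(2,1): Delta=0.4960 Bond=-29.8114
(2,2): Delta=0.9347 Bond=-81.6964
(3,0): Delta=0.0000 Bond=0.0000
(3,1): Delta=0.0000 Bond=0.0000
(3,2): Delta=0.5898 Bond=-42.5401
(3,3): Delta=1.0000 Bond=-100.7500
V0=60.1040

Risk-neutral probability p* = (R−d)/(u−d) = (1.04−0.61)/(1.2−0.61) = 0.7288.
Terminal values V(4,·): V(4,0)=0.0000, V(4,1)=0.0000, V(4,2)=0.0000, V(4,3)=42.7912, V(4,4)=185.5240
Node (3,0) S=31.7773: V=(p*·0.0000+(1−p*)·0.0000)/1.04=0.0000; Δ=(0.0000−0.0000)/(38.1328−19.3842)=0.0000; B=V−Δ·S=0.0000
Node (3,1) S=62.5128: V=(p*·0.0000+(1−p*)·0.0000)/1.04=0.0000; Δ=(0.0000−0.0000)/(75.0154−38.1328)=0.0000; B=V−Δ·S=0.0000
Node (3,2) S=122.9760: V=(p*·42.7912+(1−p*)·0.0000)/1.04=29.9873; Δ=(42.7912−0.0000)/(147.5712−75.0154)=0.5898; B=V−Δ·S=-42.5401
Node (3,3) S=241.9200: V=(p*·185.5240+(1−p*)·42.7912)/1.04=141.1700; Δ=(185.5240−42.7912)/(290.3040−147.5712)=1.0000; B=V−Δ·S=-100.7500
Node (2,0) S=52.0940: V=(p*·0.0000+(1−p*)·0.0000)/1.04=0.0000; Δ=(0.0000−0.0000)/(62.5128−31.7773)=0.0000; B=V−Δ·S=0.0000
Node (2,1) S=102.4800: V=(p*·29.9873+(1−p*)·0.0000)/1.04=21.0146; Δ=(29.9873−0.0000)/(122.9760−62.5128)=0.4960; B=V−Δ·S=-29.8114
Node (2,2) S=201.6000: V=(p*·141.1700+(1−p*)·29.9873)/1.04=106.7488; Δ=(141.1700−29.9873)/(241.9200−122.9760)=0.9347; B=V−Δ·S=-81.6964
Node (1,0) S=85.4000: V=(p*·21.0146+(1−p*)·0.0000)/1.04=14.7266; Δ=(21.0146−0.0000)/(102.4800−52.0940)=0.4171; B=V−Δ·S=-20.8913
Node (1,1) S=168.0000: V=(p*·106.7488+(1−p*)·21.0146)/1.04=80.2874; Δ=(106.7488−21.0146)/(201.6000−102.4800)=0.8650; B=V−Δ·S=-65.0249
Node (0,0) S=140.0000: V=(p*·80.2874+(1−p*)·14.7266)/1.04=60.1040; Δ=(80.2874−14.7266)/(168.0000−85.4000)=0.7937; B=V−Δ·S=-51.0158
Each (Δ,B) replicates both successor values, so the strategy is self-financing and V0 is arbitrage-free.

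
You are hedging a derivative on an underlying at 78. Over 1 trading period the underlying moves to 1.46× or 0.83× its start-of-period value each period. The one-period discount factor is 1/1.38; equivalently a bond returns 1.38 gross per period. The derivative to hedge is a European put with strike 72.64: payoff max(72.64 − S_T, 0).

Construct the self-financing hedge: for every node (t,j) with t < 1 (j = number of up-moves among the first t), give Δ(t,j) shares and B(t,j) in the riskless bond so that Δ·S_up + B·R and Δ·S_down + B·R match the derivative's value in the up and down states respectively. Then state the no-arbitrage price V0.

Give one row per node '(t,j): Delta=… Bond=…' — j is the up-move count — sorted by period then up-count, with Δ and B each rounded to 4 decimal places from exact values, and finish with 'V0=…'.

Since d<R<u, set p* = (R−d)/(u−d) = 0.8730; price each node as the discounted p*-expectation of its children.
Terminal values V(1,·): V(1,0)=7.9000, V(1,1)=0.0000
Node (0,0) S=78.0000: V=(p*·0.0000+(1−p*)·7.9000)/1.38=0.7269; Δ=(0.0000−7.9000)/(113.8800−64.7400)=-0.1608; B=V−Δ·S=13.2666
Self-financing check: at every node Δ·S+B equals the discounted successor values.

(0,0): Delta=-0.1608 Bond=13.2666
V0=0.7269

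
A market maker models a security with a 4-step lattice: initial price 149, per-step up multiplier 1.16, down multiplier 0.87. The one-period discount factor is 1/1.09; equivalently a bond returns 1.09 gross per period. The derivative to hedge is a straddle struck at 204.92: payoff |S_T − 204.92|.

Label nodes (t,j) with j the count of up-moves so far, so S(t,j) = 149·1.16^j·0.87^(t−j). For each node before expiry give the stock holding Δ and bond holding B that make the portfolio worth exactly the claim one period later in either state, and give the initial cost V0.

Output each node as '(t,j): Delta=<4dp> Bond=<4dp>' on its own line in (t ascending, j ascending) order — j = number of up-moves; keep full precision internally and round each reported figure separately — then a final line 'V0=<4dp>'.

No-arbitrage ⇒ martingale measure with p* = (R−d)/(u−d) = 0.7586.
Terminal payoffs: V(4,0)=119.5583, V(4,1)=91.1043, V(4,2)=53.1658, V(4,3)=2.5811, V(4,4)=64.8653
(3,0): S=98.1169. Δ = (V_up−V_dn)/(S_up−S_dn) = (91.1043−119.5583)/(113.8157−85.3617) = -1.0000. V = [p*·91.1043 + (1−p*)·119.5583]/1.09 = 89.8831. B = V − Δ·S = 188.0000.
(3,1): S=130.8226. Δ = (V_up−V_dn)/(S_up−S_dn) = (53.1658−91.1043)/(151.7542−113.8157) = -1.0000. V = [p*·53.1658 + (1−p*)·91.1043]/1.09 = 57.1774. B = V − Δ·S = 188.0000.
(3,2): S=174.4301. Δ = (V_up−V_dn)/(S_up−S_dn) = (2.5811−53.1658)/(202.3389−151.7542) = -1.0000. V = [p*·2.5811 + (1−p*)·53.1658]/1.09 = 13.5699. B = V − Δ·S = 188.0000.
(3,3): S=232.5735. Δ = (V_up−V_dn)/(S_up−S_dn) = (64.8653−2.5811)/(269.7853−202.3389) = 0.9235. V = [p*·64.8653 + (1−p*)·2.5811]/1.09 = 45.7166. B = V − Δ·S = -169.0565.
(2,0): S=112.7781. Δ = (V_up−V_dn)/(S_up−S_dn) = (57.1774−89.8831)/(130.8226−98.1169) = -1.0000. V = [p*·57.1774 + (1−p*)·89.8831]/1.09 = 59.6990. B = V − Δ·S = 172.4771.
(2,1): S=150.3708. Δ = (V_up−V_dn)/(S_up−S_dn) = (13.5699−57.1774)/(174.4301−130.8226) = -1.0000. V = [p*·13.5699 + (1−p*)·57.1774]/1.09 = 22.1063. B = V − Δ·S = 172.4771.
(2,2): S=200.4944. Δ = (V_up−V_dn)/(S_up−S_dn) = (45.7166−13.5699)/(232.5735−174.4301) = 0.5529. V = [p*·45.7166 + (1−p*)·13.5699]/1.09 = 34.8230. B = V − Δ·S = -76.0279.
(1,0): S=129.6300. Δ = (V_up−V_dn)/(S_up−S_dn) = (22.1063−59.6990)/(150.3708−112.7781) = -1.0000. V = [p*·22.1063 + (1−p*)·59.6990]/1.09 = 28.6058. B = V − Δ·S = 158.2358.
(1,1): S=172.8400. Δ = (V_up−V_dn)/(S_up−S_dn) = (34.8230−22.1063)/(200.4944−150.3708) = 0.2537. V = [p*·34.8230 + (1−p*)·22.1063]/1.09 = 29.1316. B = V − Δ·S = -14.7192.
(0,0): S=149.0000. Δ = (V_up−V_dn)/(S_up−S_dn) = (29.1316−28.6058)/(172.8400−129.6300) = 0.0122. V = [p*·29.1316 + (1−p*)·28.6058]/1.09 = 26.6098. B = V − Δ·S = 24.7968.
Each (Δ,B) replicates both successor values, so the strategy is self-financing and V0 is arbitrage-free.

(0,0): Delta=0.0122 Bond=24.7968
(1,0): Delta=-1.0000 Bond=158.2358
(1,1): Delta=0.2537 Bond=-14.7192
(2,0): Delta=-1.0000 Bond=172.4771
(2,1): Delta=-1.0000 Bond=172.4771
(2,2): Delta=0.5529 Bond=-76.0279
(3,0): Delta=-1.0000 Bond=188.0000
(3,1): Delta=-1.0000 Bond=188.0000
(3,2): Delta=-1.0000 Bond=188.0000
(3,3): Delta=0.9235 Bond=-169.0565
V0=26.6098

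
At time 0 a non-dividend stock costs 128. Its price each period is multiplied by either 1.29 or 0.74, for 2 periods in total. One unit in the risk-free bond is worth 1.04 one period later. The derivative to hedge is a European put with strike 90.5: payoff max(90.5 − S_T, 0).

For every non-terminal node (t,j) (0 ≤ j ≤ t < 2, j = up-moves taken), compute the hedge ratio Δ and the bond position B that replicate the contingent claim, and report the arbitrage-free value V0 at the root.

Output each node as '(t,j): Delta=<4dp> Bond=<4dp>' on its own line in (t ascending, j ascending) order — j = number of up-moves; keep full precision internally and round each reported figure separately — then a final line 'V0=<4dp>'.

The replicating-portfolio and risk-neutral prices coincide; use p* = (1.04−0.74)/(1.29−0.74) = 0.5455 for the latter.
At expiry t=2: V(2,0)=20.4072, V(2,1)=0.0000, V(2,2)=0.0000
(1,0): S=94.7200. Δ = (V_up−V_dn)/(S_up−S_dn) = (0.0000−20.4072)/(122.1888−70.0928) = -0.3917. V = [p*·0.0000 + (1−p*)·20.4072]/1.04 = 8.9192. B = V − Δ·S = 46.0232.
(1,1): S=165.1200. Δ = (V_up−V_dn)/(S_up−S_dn) = (0.0000−0.0000)/(213.0048−122.1888) = 0.0000. V = [p*·0.0000 + (1−p*)·0.0000]/1.04 = 0.0000. B = V − Δ·S = 0.0000.
(0,0): S=128.0000. Δ = (V_up−V_dn)/(S_up−S_dn) = (0.0000−8.9192)/(165.1200−94.7200) = -0.1267. V = [p*·0.0000 + (1−p*)·8.9192]/1.04 = 3.8983. B = V − Δ·S = 20.1150.
Each (Δ,B) replicates both successor values, so the strategy is self-financing and V0 is arbitrage-free.

(0,0): Delta=-0.1267 Bond=20.1150
(1,0): Delta=-0.3917 Bond=46.0232
(1,1): Delta=0.0000 Bond=0.0000
V0=3.8983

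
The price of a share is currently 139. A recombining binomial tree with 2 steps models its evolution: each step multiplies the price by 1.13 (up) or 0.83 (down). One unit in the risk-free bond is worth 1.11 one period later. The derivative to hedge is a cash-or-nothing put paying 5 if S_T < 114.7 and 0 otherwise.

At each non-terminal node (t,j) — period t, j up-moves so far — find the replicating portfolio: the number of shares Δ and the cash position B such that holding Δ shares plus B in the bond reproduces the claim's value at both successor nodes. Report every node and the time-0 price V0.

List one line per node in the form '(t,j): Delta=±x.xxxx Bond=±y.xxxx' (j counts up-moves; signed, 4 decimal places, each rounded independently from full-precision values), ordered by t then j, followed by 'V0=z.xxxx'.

Risk-neutral probability p* = (R−d)/(u−d) = (1.11−0.83)/(1.13−0.83) = 0.9333.
At expiry t=2: V(2,0)=5.0000, V(2,1)=0.0000, V(2,2)=0.0000
(1,0): S=115.3700. Δ = (V_up−V_dn)/(S_up−S_dn) = (0.0000−5.0000)/(130.3681−95.7571) = -0.1445. V = [p*·0.0000 + (1−p*)·5.0000]/1.11 = 0.3003. B = V − Δ·S = 16.9670.
(1,1): S=157.0700. Δ = (V_up−V_dn)/(S_up−S_dn) = (0.0000−0.0000)/(177.4891−130.3681) = 0.0000. V = [p*·0.0000 + (1−p*)·0.0000]/1.11 = 0.0000. B = V − Δ·S = 0.0000.
(0,0): S=139.0000. Δ = (V_up−V_dn)/(S_up−S_dn) = (0.0000−0.3003)/(157.0700−115.3700) = -0.0072. V = [p*·0.0000 + (1−p*)·0.3003]/1.11 = 0.0180. B = V − Δ·S = 1.0190.
The time-0 hedge costs 0.0180, which is the no-arbitrage price.

(0,0): Delta=-0.0072 Bond=1.0190
(1,0): Delta=-0.1445 Bond=16.9670
(1,1): Delta=0.0000 Bond=0.0000
V0=0.0180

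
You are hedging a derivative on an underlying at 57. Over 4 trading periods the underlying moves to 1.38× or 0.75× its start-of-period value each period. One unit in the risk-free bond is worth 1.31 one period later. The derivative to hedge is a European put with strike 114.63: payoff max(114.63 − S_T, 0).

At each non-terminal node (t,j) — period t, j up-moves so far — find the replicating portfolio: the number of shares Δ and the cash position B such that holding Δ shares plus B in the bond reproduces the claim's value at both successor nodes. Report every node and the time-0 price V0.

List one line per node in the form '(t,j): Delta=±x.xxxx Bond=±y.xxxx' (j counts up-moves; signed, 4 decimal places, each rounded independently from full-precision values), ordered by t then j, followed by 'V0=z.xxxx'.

(0,0): Delta=-0.1988 Bond=12.7773
(1,0): Delta=-1.0000 Bond=50.9899
(1,1): Delta=-0.1444 Bond=12.4568
(2,0): Delta=-1.0000 Bond=66.7968
(2,1): Delta=-1.0000 Bond=66.7968
(2,2): Delta=-0.0862 Bond=10.0087
(3,0): Delta=-1.0000 Bond=87.5038
(3,1): Delta=-1.0000 Bond=87.5038
(3,2): Delta=-1.0000 Bond=87.5038
(3,3): Delta=-0.0242 Bond=3.8123
V0=1.4462

No-arbitrage ⇒ martingale measure with p* = (R−d)/(u−d) = 0.8889.
Terminal payoffs: V(4,0)=96.5948, V(4,1)=81.4453, V(4,2)=53.5702, V(4,3)=2.2799, V(4,4)=0.0000
(3,0): S=24.0469. Δ = (V_up−V_dn)/(S_up−S_dn) = (81.4453−96.5948)/(33.1847−18.0352) = -1.0000. V = [p*·81.4453 + (1−p*)·96.5948]/1.31 = 63.4569. B = V − Δ·S = 87.5038.
(3,1): S=44.2462. Δ = (V_up−V_dn)/(S_up−S_dn) = (53.5702−81.4453)/(61.0598−33.1847) = -1.0000. V = [p*·53.5702 + (1−p*)·81.4453]/1.31 = 43.2576. B = V − Δ·S = 87.5038.
(3,2): S=81.4131. Δ = (V_up−V_dn)/(S_up−S_dn) = (2.2799−53.5702)/(112.3501−61.0598) = -1.0000. V = [p*·2.2799 + (1−p*)·53.5702]/1.31 = 6.0907. B = V − Δ·S = 87.5038.
(3,3): S=149.8001. Δ = (V_up−V_dn)/(S_up−S_dn) = (0.0000−2.2799)/(206.7241−112.3501) = -0.0242. V = [p*·0.0000 + (1−p*)·2.2799]/1.31 = 0.1934. B = V − Δ·S = 3.8123.
(2,0): S=32.0625. Δ = (V_up−V_dn)/(S_up−S_dn) = (43.2576−63.4569)/(44.2462−24.0469) = -1.0000. V = [p*·43.2576 + (1−p*)·63.4569]/1.31 = 34.7343. B = V − Δ·S = 66.7968.
(2,1): S=58.9950. Δ = (V_up−V_dn)/(S_up−S_dn) = (6.0907−43.2576)/(81.4131−44.2462) = -1.0000. V = [p*·6.0907 + (1−p*)·43.2576]/1.31 = 7.8018. B = V − Δ·S = 66.7968.
(2,2): S=108.5508. Δ = (V_up−V_dn)/(S_up−S_dn) = (0.1934−6.0907)/(149.8001−81.4131) = -0.0862. V = [p*·0.1934 + (1−p*)·6.0907]/1.31 = 0.6478. B = V − Δ·S = 10.0087.
(1,0): S=42.7500. Δ = (V_up−V_dn)/(S_up−S_dn) = (7.8018−34.7343)/(58.9950−32.0625) = -1.0000. V = [p*·7.8018 + (1−p*)·34.7343]/1.31 = 8.2399. B = V − Δ·S = 50.9899.
(1,1): S=78.6600. Δ = (V_up−V_dn)/(S_up−S_dn) = (0.6478−7.8018)/(108.5508−58.9950) = -0.1444. V = [p*·0.6478 + (1−p*)·7.8018]/1.31 = 1.1013. B = V − Δ·S = 12.4568.
(0,0): S=57.0000. Δ = (V_up−V_dn)/(S_up−S_dn) = (1.1013−8.2399)/(78.6600−42.7500) = -0.1988. V = [p*·1.1013 + (1−p*)·8.2399]/1.31 = 1.4462. B = V − Δ·S = 12.7773.
Root portfolio cost Δ·57+B reproduces V0=1.4462.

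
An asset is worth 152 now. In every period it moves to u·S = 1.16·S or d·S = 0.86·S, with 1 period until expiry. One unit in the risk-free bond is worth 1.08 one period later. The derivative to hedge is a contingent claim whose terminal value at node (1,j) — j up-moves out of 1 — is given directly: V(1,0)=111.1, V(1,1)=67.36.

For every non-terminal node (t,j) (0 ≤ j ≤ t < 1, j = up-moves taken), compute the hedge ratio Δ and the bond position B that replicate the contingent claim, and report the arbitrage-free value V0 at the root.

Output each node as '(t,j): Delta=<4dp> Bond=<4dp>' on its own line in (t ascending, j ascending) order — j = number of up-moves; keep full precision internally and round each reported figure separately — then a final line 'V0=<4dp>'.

Risk-neutral probability p* = (R−d)/(u−d) = (1.08−0.86)/(1.16−0.86) = 0.7333.
Terminal values V(1,·): V(1,0)=111.1000, V(1,1)=67.3600
  t=0,j=0: stock 152.0000 → up 176.3200 (V=67.3600), down 130.7200 (V=111.1000). Price 73.1704; hedge Δ=-0.9592, bond B=218.9704.
The time-0 hedge costs 73.1704, which is the no-arbitrage price.

(0,0): Delta=-0.9592 Bond=218.9704
V0=73.1704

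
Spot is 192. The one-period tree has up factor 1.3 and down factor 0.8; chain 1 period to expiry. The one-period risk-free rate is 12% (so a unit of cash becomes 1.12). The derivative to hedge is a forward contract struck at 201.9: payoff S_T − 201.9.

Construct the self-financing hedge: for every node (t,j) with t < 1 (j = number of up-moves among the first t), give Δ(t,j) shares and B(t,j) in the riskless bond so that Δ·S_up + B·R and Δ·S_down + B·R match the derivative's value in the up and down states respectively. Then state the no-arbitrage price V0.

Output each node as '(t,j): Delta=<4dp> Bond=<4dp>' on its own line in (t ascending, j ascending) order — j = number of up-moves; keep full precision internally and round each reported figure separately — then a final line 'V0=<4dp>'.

Since d<R<u, set p* = (R−d)/(u−d) = 0.6400; price each node as the discounted p*-expectation of its children.
Terminal values V(1,·): V(1,0)=-48.3000, V(1,1)=47.7000
(0,0): S=192.0000. Δ = (V_up−V_dn)/(S_up−S_dn) = (47.7000−-48.3000)/(249.6000−153.6000) = 1.0000. V = [p*·47.7000 + (1−p*)·-48.3000]/1.12 = 11.7321. B = V − Δ·S = -180.2679.
Self-financing check: at every node Δ·S+B equals the discounted successor values.

(0,0): Delta=1.0000 Bond=-180.2679
V0=11.7321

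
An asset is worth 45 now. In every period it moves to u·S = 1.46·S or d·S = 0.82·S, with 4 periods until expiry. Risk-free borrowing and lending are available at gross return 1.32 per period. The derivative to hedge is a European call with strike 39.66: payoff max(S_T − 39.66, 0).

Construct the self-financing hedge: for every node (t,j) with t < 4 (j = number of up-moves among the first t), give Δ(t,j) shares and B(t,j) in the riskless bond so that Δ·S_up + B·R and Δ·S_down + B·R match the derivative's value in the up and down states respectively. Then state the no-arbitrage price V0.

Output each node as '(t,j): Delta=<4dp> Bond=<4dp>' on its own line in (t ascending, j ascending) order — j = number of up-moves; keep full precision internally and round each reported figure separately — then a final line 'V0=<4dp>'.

Under the risk-neutral measure, an up-move has probability p* = (R−d)/(u−d) = 0.7813 and values discount at R = 1.32.
Terminal values V(4,·): V(4,0)=0.0000, V(4,1)=0.0000, V(4,2)=24.8380, V(4,3)=75.1778, V(4,4)=164.8073
  t=3,j=0: stock 24.8116 → up 36.2249 (V=0.0000), down 20.3455 (V=0.0000). Price 0.0000; hedge Δ=0.0000, bond B=0.0000.
  t=3,j=1: stock 44.1767 → up 64.4980 (V=24.8380), down 36.2249 (V=0.0000). Price 14.7005; hedge Δ=0.8785, bond B=-24.1088.
  t=3,j=2: stock 78.6560 → up 114.8378 (V=75.1778), down 64.4980 (V=24.8380). Price 48.6106; hedge Δ=1.0000, bond B=-30.0455.
  t=3,j=3: stock 140.0461 → up 204.4673 (V=164.8073), down 114.8378 (V=75.1778). Price 110.0007; hedge Δ=1.0000, bond B=-30.0455.
  t=2,j=0: stock 30.2580 → up 44.1767 (V=14.7005), down 24.8116 (V=0.0000). Price 8.7006; hedge Δ=0.7591, bond B=-14.2689.
  t=2,j=1: stock 53.8740 → up 78.6560 (V=48.6106), down 44.1767 (V=14.7005). Price 31.2066; hedge Δ=0.9835, bond B=-21.7779.
  t=2,j=2: stock 95.9220 → up 140.0461 (V=110.0007), down 78.6560 (V=48.6106). Price 73.1603; hedge Δ=1.0000, bond B=-22.7617.
  t=1,j=0: stock 36.9000 → up 53.8740 (V=31.2066), down 30.2580 (V=8.7006). Price 19.9117; hedge Δ=0.9530, bond B=-15.2540.
  t=1,j=1: stock 65.7000 → up 95.9220 (V=73.1603), down 53.8740 (V=31.2066). Price 48.4719; hedge Δ=0.9978, bond B=-17.0807.
  t=0,j=0: stock 45.0000 → up 65.7000 (V=48.4719), down 36.9000 (V=19.9117). Price 31.9882; hedge Δ=0.9917, bond B=-12.6372.
Root portfolio cost Δ·45+B reproduces V0=31.9882.

(0,0): Delta=0.9917 Bond=-12.6372
(1,0): Delta=0.9530 Bond=-15.2540
(1,1): Delta=0.9978 Bond=-17.0807
(2,0): Delta=0.7591 Bond=-14.2689
(2,1): Delta=0.9835 Bond=-21.7779
(2,2): Delta=1.0000 Bond=-22.7617
(3,0): Delta=0.0000 Bond=0.0000
(3,1): Delta=0.8785 Bond=-24.1088
(3,2): Delta=1.0000 Bond=-30.0455
(3,3): Delta=1.0000 Bond=-30.0455
V0=31.9882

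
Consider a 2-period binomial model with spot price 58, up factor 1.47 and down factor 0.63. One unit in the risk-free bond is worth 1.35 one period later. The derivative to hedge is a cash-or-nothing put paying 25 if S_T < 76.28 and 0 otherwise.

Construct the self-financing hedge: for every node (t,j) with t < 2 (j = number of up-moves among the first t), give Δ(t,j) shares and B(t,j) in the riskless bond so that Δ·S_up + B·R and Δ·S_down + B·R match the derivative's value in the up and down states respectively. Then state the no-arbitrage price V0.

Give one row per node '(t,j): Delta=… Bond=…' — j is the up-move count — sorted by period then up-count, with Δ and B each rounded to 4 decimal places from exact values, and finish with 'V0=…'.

Risk-neutral probability p* = (R−d)/(u−d) = (1.35−0.63)/(1.47−0.63) = 0.8571.
Terminal payoffs: V(2,0)=25.0000, V(2,1)=25.0000, V(2,2)=0.0000
(1,0): S=36.5400. Δ = (V_up−V_dn)/(S_up−S_dn) = (25.0000−25.0000)/(53.7138−23.0202) = 0.0000. V = [p*·25.0000 + (1−p*)·25.0000]/1.35 = 18.5185. B = V − Δ·S = 18.5185.
(1,1): S=85.2600. Δ = (V_up−V_dn)/(S_up−S_dn) = (0.0000−25.0000)/(125.3322−53.7138) = -0.3491. V = [p*·0.0000 + (1−p*)·25.0000]/1.35 = 2.6455. B = V − Δ·S = 32.4074.
(0,0): S=58.0000. Δ = (V_up−V_dn)/(S_up−S_dn) = (2.6455−18.5185)/(85.2600−36.5400) = -0.3258. V = [p*·2.6455 + (1−p*)·18.5185]/1.35 = 3.6393. B = V − Δ·S = 22.5358.
The time-0 hedge costs 3.6393, which is the no-arbitrage price.

(0,0): Delta=-0.3258 Bond=22.5358
(1,0): Delta=0.0000 Bond=18.5185
(1,1): Delta=-0.3491 Bond=32.4074
V0=3.6393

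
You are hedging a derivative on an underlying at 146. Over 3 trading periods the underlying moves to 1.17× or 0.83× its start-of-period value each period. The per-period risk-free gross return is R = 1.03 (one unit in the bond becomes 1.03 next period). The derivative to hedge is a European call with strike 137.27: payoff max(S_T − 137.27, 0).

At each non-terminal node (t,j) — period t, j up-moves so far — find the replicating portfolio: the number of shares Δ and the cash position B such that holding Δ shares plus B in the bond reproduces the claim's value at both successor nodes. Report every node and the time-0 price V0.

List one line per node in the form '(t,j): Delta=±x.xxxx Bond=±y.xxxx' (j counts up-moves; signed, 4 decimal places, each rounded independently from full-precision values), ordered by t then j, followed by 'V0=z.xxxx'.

Since d<R<u, set p* = (R−d)/(u−d) = 0.5882; price each node as the discounted p*-expectation of its children.
At expiry t=3: V(3,0)=0.0000, V(3,1)=0.0000, V(3,2)=28.6133, V(3,3)=96.5655
Node (2,0) S=100.5794: V=(p*·0.0000+(1−p*)·0.0000)/1.03=0.0000; Δ=(0.0000−0.0000)/(117.6779−83.4809)=0.0000; B=V−Δ·S=0.0000
Node (2,1) S=141.7806: V=(p*·28.6133+(1−p*)·0.0000)/1.03=16.3411; Δ=(28.6133−0.0000)/(165.8833−117.6779)=0.5936; B=V−Δ·S=-67.8157
Node (2,2) S=199.8594: V=(p*·96.5655+(1−p*)·28.6133)/1.03=66.5876; Δ=(96.5655−28.6133)/(233.8355−165.8833)=1.0000; B=V−Δ·S=-133.2718
Node (1,0) S=121.1800: V=(p*·16.3411+(1−p*)·0.0000)/1.03=9.3325; Δ=(16.3411−0.0000)/(141.7806−100.5794)=0.3966; B=V−Δ·S=-38.7297
Node (1,1) S=170.8200: V=(p*·66.5876+(1−p*)·16.3411)/1.03=44.5610; Δ=(66.5876−16.3411)/(199.8594−141.7806)=0.8651; B=V−Δ·S=-103.2226
Node (0,0) S=146.0000: V=(p*·44.5610+(1−p*)·9.3325)/1.03=29.1797; Δ=(44.5610−9.3325)/(170.8200−121.1800)=0.7097; B=V−Δ·S=-74.4337
Root portfolio cost Δ·146+B reproduces V0=29.1797.

(0,0): Delta=0.7097 Bond=-74.4337
(1,0): Delta=0.3966 Bond=-38.7297
(1,1): Delta=0.8651 Bond=-103.2226
(2,0): Delta=0.0000 Bond=0.0000
(2,1): Delta=0.5936 Bond=-67.8157
(2,2): Delta=1.0000 Bond=-133.2718
V0=29.1797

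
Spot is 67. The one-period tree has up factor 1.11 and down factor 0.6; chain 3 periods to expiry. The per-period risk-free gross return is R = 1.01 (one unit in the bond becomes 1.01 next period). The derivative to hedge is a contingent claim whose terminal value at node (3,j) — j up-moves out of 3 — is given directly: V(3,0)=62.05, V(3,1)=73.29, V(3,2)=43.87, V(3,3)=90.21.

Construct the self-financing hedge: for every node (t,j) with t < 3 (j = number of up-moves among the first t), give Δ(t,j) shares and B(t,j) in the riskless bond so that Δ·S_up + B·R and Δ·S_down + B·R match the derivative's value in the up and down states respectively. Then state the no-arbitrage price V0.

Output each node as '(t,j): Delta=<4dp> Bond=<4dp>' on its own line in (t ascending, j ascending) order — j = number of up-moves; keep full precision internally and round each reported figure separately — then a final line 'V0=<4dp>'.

Risk-neutral probability p* = (R−d)/(u−d) = (1.01−0.6)/(1.11−0.6) = 0.8039.
Payoff layer (t=3): V(3,0)=62.0500, V(3,1)=73.2900, V(3,2)=43.8700, V(3,3)=90.2100
Node (2,0) S=24.1200: V=(p*·73.2900+(1−p*)·62.0500)/1.01=70.3823; Δ=(73.2900−62.0500)/(26.7732−14.4720)=0.9137; B=V−Δ·S=48.3430
Node (2,1) S=44.6220: V=(p*·43.8700+(1−p*)·73.2900)/1.01=49.1472; Δ=(43.8700−73.2900)/(49.5304−26.7732)=-1.2928; B=V−Δ·S=106.8334
Node (2,2) S=82.5507: V=(p*·90.2100+(1−p*)·43.8700)/1.01=80.3205; Δ=(90.2100−43.8700)/(91.6313−49.5304)=1.1007; B=V−Δ·S=-10.5422
Node (1,0) S=40.2000: V=(p*·49.1472+(1−p*)·70.3823)/1.01=52.7831; Δ=(49.1472−70.3823)/(44.6220−24.1200)=-1.0358; B=V−Δ·S=94.4205
Node (1,1) S=74.3700: V=(p*·80.3205+(1−p*)·49.1472)/1.01=73.4734; Δ=(80.3205−49.1472)/(82.5507−44.6220)=0.8219; B=V−Δ·S=12.3491
Node (0,0) S=67.0000: V=(p*·73.4734+(1−p*)·52.7831)/1.01=68.7292; Δ=(73.4734−52.7831)/(74.3700−40.2000)=0.6055; B=V−Δ·S=28.1600
Check: Δ(0,0)·S0 + B(0,0) = 68.7292 = V0.

(0,0): Delta=0.6055 Bond=28.1600
(1,0): Delta=-1.0358 Bond=94.4205
(1,1): Delta=0.8219 Bond=12.3491
(2,0): Delta=0.9137 Bond=48.3430
(2,1): Delta=-1.2928 Bond=106.8334
(2,2): Delta=1.1007 Bond=-10.5422
V0=68.7292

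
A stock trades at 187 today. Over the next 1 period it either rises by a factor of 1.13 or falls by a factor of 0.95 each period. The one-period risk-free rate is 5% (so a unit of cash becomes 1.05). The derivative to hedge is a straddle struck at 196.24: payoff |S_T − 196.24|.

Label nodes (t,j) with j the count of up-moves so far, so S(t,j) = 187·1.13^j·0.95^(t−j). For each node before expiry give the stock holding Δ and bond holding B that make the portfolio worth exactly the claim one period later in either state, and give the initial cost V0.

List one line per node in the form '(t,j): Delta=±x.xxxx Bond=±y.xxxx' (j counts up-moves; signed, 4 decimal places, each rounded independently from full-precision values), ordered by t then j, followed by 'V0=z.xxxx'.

(0,0): Delta=-0.1046 Bond=35.3979
V0=15.8423

No-arbitrage ⇒ martingale measure with p* = (R−d)/(u−d) = 0.5556.
Payoff layer (t=1): V(1,0)=18.5900, V(1,1)=15.0700
  t=0,j=0: stock 187.0000 → up 211.3100 (V=15.0700), down 177.6500 (V=18.5900). Price 15.8423; hedge Δ=-0.1046, bond B=35.3979.
The time-0 hedge costs 15.8423, which is the no-arbitrage price.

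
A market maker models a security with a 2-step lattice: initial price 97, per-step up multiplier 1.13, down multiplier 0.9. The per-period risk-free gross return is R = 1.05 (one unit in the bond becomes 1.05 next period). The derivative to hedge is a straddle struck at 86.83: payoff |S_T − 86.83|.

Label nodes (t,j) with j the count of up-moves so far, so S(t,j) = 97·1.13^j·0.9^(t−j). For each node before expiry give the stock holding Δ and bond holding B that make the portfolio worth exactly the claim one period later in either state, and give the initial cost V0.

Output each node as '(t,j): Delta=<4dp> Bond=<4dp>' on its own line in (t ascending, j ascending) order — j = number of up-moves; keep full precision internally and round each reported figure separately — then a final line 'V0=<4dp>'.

The replicating-portfolio and risk-neutral prices coincide; use p* = (1.05−0.9)/(1.13−0.9) = 0.6522 for the latter.
Terminal payoffs: V(2,0)=8.2600, V(2,1)=11.8190, V(2,2)=37.0293
(1,0): S=87.3000. Δ = (V_up−V_dn)/(S_up−S_dn) = (11.8190−8.2600)/(98.6490−78.5700) = 0.1772. V = [p*·11.8190 + (1−p*)·8.2600]/1.05 = 10.0772. B = V − Δ·S = -5.3967.
(1,1): S=109.6100. Δ = (V_up−V_dn)/(S_up−S_dn) = (37.0293−11.8190)/(123.8593−98.6490) = 1.0000. V = [p*·37.0293 + (1−p*)·11.8190]/1.05 = 26.9148. B = V − Δ·S = -82.6952.
(0,0): S=97.0000. Δ = (V_up−V_dn)/(S_up−S_dn) = (26.9148−10.0772)/(109.6100−87.3000) = 0.7547. V = [p*·26.9148 + (1−p*)·10.0772]/1.05 = 20.0555. B = V − Δ·S = -53.1512.
Root portfolio cost Δ·97+B reproduces V0=20.0555.

(0,0): Delta=0.7547 Bond=-53.1512
(1,0): Delta=0.1772 Bond=-5.3967
(1,1): Delta=1.0000 Bond=-82.6952
V0=20.0555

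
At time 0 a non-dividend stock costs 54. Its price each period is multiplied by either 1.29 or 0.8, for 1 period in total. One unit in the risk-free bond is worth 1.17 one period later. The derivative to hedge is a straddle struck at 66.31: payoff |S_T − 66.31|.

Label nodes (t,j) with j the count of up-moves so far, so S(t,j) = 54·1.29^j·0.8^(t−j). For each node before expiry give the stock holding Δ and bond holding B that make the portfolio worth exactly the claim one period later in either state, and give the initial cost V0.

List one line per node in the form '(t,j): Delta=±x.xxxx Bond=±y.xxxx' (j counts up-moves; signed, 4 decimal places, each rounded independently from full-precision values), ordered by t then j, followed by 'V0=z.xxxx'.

(0,0): Delta=-0.7468 Bond=47.3258
V0=6.9993

Under the risk-neutral measure, an up-move has probability p* = (R−d)/(u−d) = 0.7551 and values discount at R = 1.17.
Terminal values V(1,·): V(1,0)=23.1100, V(1,1)=3.3500
Node (0,0) S=54.0000: V=(p*·3.3500+(1−p*)·23.1100)/1.17=6.9993; Δ=(3.3500−23.1100)/(69.6600−43.2000)=-0.7468; B=V−Δ·S=47.3258
Self-financing check: at every node Δ·S+B equals the discounted successor values.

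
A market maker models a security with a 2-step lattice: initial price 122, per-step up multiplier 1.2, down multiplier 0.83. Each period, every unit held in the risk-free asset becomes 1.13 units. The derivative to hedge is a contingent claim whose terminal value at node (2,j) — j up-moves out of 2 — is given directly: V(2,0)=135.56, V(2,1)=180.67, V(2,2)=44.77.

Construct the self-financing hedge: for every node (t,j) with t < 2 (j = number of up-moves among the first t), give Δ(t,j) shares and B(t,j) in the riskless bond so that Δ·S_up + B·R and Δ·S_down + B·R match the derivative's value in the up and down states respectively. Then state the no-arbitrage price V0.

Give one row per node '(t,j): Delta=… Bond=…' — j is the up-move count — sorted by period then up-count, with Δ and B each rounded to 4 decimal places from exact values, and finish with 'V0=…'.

(0,0): Delta=-1.9929 Bond=313.3936
(1,0): Delta=1.2040 Bond=30.4135
(1,1): Delta=-2.5089 Bond=429.6697
V0=70.2583

Under the risk-neutral measure, an up-move has probability p* = (R−d)/(u−d) = 0.8108 and values discount at R = 1.13.
Terminal values V(2,·): V(2,0)=135.5600, V(2,1)=180.6700, V(2,2)=44.7700
Node (1,0) S=101.2600: V=(p*·180.6700+(1−p*)·135.5600)/1.13=152.3325; Δ=(180.6700−135.5600)/(121.5120−84.0458)=1.2040; B=V−Δ·S=30.4135
Node (1,1) S=146.4000: V=(p*·44.7700+(1−p*)·180.6700)/1.13=62.3724; Δ=(44.7700−180.6700)/(175.6800−121.5120)=-2.5089; B=V−Δ·S=429.6697
Node (0,0) S=122.0000: V=(p*·62.3724+(1−p*)·152.3325)/1.13=70.2583; Δ=(62.3724−152.3325)/(146.4000−101.2600)=-1.9929; B=V−Δ·S=313.3936
Each (Δ,B) replicates both successor values, so the strategy is self-financing and V0 is arbitrage-free.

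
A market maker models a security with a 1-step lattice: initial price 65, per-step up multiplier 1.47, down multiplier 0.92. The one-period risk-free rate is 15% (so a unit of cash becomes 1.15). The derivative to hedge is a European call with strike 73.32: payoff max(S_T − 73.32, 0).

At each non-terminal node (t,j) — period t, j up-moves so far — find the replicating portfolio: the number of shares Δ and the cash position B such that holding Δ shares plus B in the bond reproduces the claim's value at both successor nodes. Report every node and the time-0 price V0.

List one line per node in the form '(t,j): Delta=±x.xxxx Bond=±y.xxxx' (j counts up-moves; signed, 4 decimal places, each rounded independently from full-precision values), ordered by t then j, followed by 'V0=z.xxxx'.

Risk-neutral probability p* = (R−d)/(u−d) = (1.15−0.92)/(1.47−0.92) = 0.4182.
At expiry t=1: V(1,0)=0.0000, V(1,1)=22.2300
Node (0,0) S=65.0000: V=(p*·22.2300+(1−p*)·0.0000)/1.15=8.0836; Δ=(22.2300−0.0000)/(95.5500−59.8000)=0.6218; B=V−Δ·S=-32.3345
Root portfolio cost Δ·65+B reproduces V0=8.0836.

(0,0): Delta=0.6218 Bond=-32.3345
V0=8.0836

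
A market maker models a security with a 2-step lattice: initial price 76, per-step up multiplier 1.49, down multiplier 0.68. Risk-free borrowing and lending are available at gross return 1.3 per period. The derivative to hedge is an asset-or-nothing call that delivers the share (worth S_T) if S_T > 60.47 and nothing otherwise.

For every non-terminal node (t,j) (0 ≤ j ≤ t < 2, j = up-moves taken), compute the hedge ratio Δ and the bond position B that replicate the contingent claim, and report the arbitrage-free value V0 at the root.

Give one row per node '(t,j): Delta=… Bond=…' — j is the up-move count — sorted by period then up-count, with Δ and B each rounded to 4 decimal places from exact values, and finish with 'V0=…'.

No-arbitrage ⇒ martingale measure with p* = (R−d)/(u−d) = 0.7654.
Terminal values V(2,·): V(2,0)=0.0000, V(2,1)=77.0032, V(2,2)=168.7276
Node (1,0) S=51.6800: V=(p*·77.0032+(1−p*)·0.0000)/1.3=45.3390; Δ=(77.0032−0.0000)/(77.0032−35.1424)=1.8395; B=V−Δ·S=-49.7267
Node (1,1) S=113.2400: V=(p*·168.7276+(1−p*)·77.0032)/1.3=113.2400; Δ=(168.7276−77.0032)/(168.7276−77.0032)=1.0000; B=V−Δ·S=0.0000
Node (0,0) S=76.0000: V=(p*·113.2400+(1−p*)·45.3390)/1.3=74.8559; Δ=(113.2400−45.3390)/(113.2400−51.6800)=1.1030; B=V−Δ·S=-8.9725
The time-0 hedge costs 74.8559, which is the no-arbitrage price.

(0,0): Delta=1.1030 Bond=-8.9725
(1,0): Delta=1.8395 Bond=-49.7267
(1,1): Delta=1.0000 Bond=0.0000
V0=74.8559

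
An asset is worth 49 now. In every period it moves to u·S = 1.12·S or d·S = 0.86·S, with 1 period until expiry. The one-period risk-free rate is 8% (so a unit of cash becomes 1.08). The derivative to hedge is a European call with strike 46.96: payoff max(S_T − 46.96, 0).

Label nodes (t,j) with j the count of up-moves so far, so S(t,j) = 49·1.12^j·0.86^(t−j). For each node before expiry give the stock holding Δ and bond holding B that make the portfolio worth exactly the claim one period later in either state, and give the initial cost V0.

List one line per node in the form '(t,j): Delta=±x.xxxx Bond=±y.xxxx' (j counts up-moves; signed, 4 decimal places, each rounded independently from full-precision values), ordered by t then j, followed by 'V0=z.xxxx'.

The replicating-portfolio and risk-neutral prices coincide; use p* = (1.08−0.86)/(1.12−0.86) = 0.8462 for the latter.
Terminal payoffs: V(1,0)=0.0000, V(1,1)=7.9200
  t=0,j=0: stock 49.0000 → up 54.8800 (V=7.9200), down 42.1400 (V=0.0000). Price 6.2051; hedge Δ=0.6217, bond B=-24.2564.
Self-financing check: at every node Δ·S+B equals the discounted successor values.

(0,0): Delta=0.6217 Bond=-24.2564
V0=6.2051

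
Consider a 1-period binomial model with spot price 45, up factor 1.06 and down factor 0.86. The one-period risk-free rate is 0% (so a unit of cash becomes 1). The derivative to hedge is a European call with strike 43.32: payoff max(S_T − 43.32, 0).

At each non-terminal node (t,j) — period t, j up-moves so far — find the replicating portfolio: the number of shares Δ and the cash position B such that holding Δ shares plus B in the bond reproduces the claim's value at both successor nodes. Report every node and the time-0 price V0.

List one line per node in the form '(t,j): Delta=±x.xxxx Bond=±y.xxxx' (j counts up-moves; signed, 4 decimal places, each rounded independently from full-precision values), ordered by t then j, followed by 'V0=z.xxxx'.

Risk-neutral probability p* = (R−d)/(u−d) = (1−0.86)/(1.06−0.86) = 0.7000.
Terminal payoffs: V(1,0)=0.0000, V(1,1)=4.3800
Node (0,0) S=45.0000: V=(p*·4.3800+(1−p*)·0.0000)/1=3.0660; Δ=(4.3800−0.0000)/(47.7000−38.7000)=0.4867; B=V−Δ·S=-18.8340
Self-financing check: at every node Δ·S+B equals the discounted successor values.

(0,0): Delta=0.4867 Bond=-18.8340
V0=3.0660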